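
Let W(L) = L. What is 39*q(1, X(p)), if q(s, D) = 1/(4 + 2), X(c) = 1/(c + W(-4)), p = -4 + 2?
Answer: 13/2 ≈ 6.5000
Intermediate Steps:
p = -2
X(c) = 1/(-4 + c) (X(c) = 1/(c - 4) = 1/(-4 + c))
q(s, D) = ⅙ (q(s, D) = 1/6 = ⅙)
39*q(1, X(p)) = 39*(⅙) = 13/2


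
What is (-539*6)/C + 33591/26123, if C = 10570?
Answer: 127992/130615 ≈ 0.97992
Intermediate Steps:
(-539*6)/C + 33591/26123 = -539*6/10570 + 33591/26123 = -3234*1/10570 + 33591*(1/26123) = -231/755 + 33591/26123 = 127992/130615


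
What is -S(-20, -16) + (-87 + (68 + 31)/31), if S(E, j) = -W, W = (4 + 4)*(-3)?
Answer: -3342/31 ≈ -107.81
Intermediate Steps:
W = -24 (W = 8*(-3) = -24)
S(E, j) = 24 (S(E, j) = -1*(-24) = 24)
-S(-20, -16) + (-87 + (68 + 31)/31) = -1*24 + (-87 + (68 + 31)/31) = -24 + (-87 + 99*(1/31)) = -24 + (-87 + 99/31) = -24 - 2598/31 = -3342/31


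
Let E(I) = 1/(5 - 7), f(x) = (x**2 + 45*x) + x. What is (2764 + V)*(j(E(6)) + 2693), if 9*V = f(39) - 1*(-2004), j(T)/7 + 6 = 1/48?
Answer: 426940525/48 ≈ 8.8946e+6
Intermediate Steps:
f(x) = x**2 + 46*x
E(I) = -1/2 (E(I) = 1/(-2) = -1/2)
j(T) = -2009/48 (j(T) = -42 + 7/48 = -2009/48)
V = 591 (V = (39*(46 + 39) - 1*(-2004))/9 = (39*85 + 2004)/9 = (3315 + 2004)/9 = (1/9)*5319 = 591)
(2764 + V)*(j(E(6)) + 2693) = (2764 + 591)*(-2009/48 + 2693) = 3355*(127255/48) = 426940525/48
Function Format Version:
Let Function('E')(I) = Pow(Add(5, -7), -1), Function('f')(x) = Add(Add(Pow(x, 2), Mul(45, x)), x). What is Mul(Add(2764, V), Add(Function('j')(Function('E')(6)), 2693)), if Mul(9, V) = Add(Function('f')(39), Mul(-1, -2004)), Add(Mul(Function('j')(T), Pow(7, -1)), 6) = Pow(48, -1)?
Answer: Rational(426940525, 48) ≈ 8.8946e+6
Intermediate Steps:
Function('f')(x) = Add(Pow(x, 2), Mul(46, x))
Function('E')(I) = Rational(-1, 2) (Function('E')(I) = Pow(-2, -1) = Rational(-1, 2))
Function('j')(T) = Rational(-2009, 48) (Function('j')(T) = Add(-42, Mul(7, Pow(48, -1))) = Add(-42, Mul(7, Rational(1, 48))) = Add(-42, Rational(7, 48)) = Rational(-2009, 48))
V = 591 (V = Mul(Rational(1, 9), Add(Mul(39, Add(46, 39)), Mul(-1, -2004))) = Mul(Rational(1, 9), Add(Mul(39, 85), 2004)) = Mul(Rational(1, 9), Add(3315, 2004)) = Mul(Rational(1, 9), 5319) = 591)
Mul(Add(2764, V), Add(Function('j')(Function('E')(6)), 2693)) = Mul(Add(2764, 591), Add(Rational(-2009, 48), 2693)) = Mul(3355, Rational(127255, 48)) = Rational(426940525, 48)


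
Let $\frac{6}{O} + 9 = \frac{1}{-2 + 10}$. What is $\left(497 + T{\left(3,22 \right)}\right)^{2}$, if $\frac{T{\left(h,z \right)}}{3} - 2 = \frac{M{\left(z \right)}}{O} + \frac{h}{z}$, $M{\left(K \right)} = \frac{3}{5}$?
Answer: $\frac{194178591649}{774400} \approx 2.5075 \cdot 10^{5}$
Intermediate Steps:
$M{\left(K \right)} = \frac{3}{5}$ ($M{\left(K \right)} = 3 \cdot \frac{1}{5} = \frac{3}{5}$)
$O = - \frac{48}{71}$ ($O = \frac{6}{-9 + \frac{1}{-2 + 10}} = \frac{6}{-9 + \frac{1}{8}} = \frac{6}{- \frac{71}{8}} = 6 \left(- \frac{8}{71}\right) = - \frac{48}{71} \approx -0.67606$)
$T{\left(h,z \right)} = \frac{267}{80} + \frac{3 h}{z}$ ($T{\left(h,z \right)} = 6 + 3 \left(\frac{3}{5 \left(- \frac{48}{71}\right)} + \frac{h}{z}\right) = 6 + 3 \left(\frac{3}{5} \left(- \frac{71}{48}\right) + \frac{h}{z}\right) = 6 + 3 \left(- \frac{71}{80} + \frac{h}{z}\right) = 6 + \left(- \frac{213}{80} + \frac{3 h}{z}\right) = \frac{267}{80} + \frac{3 h}{z}$)
$\left(497 + T{\left(3,22 \right)}\right)^{2} = \left(497 + \left(\frac{267}{80} + 3 \cdot 3 \cdot \frac{1}{22}\right)\right)^{2} = \left(497 + \left(\frac{267}{80} + \frac{9}{22}\right)\right)^{2} = \left(497 + \frac{3297}{880}\right)^{2} = \left(\frac{440657}{880}\right)^{2} = \frac{194178591649}{774400}$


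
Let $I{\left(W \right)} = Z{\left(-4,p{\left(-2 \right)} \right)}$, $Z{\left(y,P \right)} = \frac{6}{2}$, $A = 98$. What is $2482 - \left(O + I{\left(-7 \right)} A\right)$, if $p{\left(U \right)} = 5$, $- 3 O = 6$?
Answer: $2190$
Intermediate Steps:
$O = -2$ ($O = \left(- \frac{1}{3}\right) 6 = -2$)
$Z{\left(y,P \right)} = 3$ ($Z{\left(y,P \right)} = 6 \cdot \frac{1}{2} = 3$)
$I{\left(W \right)} = 3$
$2482 - \left(O + I{\left(-7 \right)} A\right) = 2482 - \left(-2 + 3 \cdot 98\right) = 2482 - \left(-2 + 294\right) = 2482 - 292 = 2190$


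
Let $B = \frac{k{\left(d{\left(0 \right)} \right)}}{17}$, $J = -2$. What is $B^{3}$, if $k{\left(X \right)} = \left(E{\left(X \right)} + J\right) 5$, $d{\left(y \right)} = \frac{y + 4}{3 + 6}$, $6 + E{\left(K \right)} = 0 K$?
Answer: $- \frac{64000}{4913} \approx -13.027$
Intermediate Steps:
$E{\left(K \right)} = -6$ ($E{\left(K \right)} = -6 + 0 K = -6 + 0 = -6$)
$d{\left(y \right)} = \frac{4}{9} + \frac{y}{9}$ ($d{\left(y \right)} = \frac{4 + y}{9} = \left(4 + y\right) \frac{1}{9} = \frac{4}{9} + \frac{y}{9}$)
$k{\left(X \right)} = -40$ ($k{\left(X \right)} = \left(-6 - 2\right) 5 = \left(-8\right) 5 = -40$)
$B = - \frac{40}{17} \approx -2.3529$
$B^{3} = \left(- \frac{40}{17}\right)^{3} = - \frac{64000}{4913}$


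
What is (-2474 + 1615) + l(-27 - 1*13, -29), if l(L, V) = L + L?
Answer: -939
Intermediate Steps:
l(L, V) = 2*L
(-2474 + 1615) + l(-27 - 1*13, -29) = (-2474 + 1615) + 2*(-27 - 1*13) = -859 + 2*(-27 - 13) = -859 + 2*(-40) = -859 - 80 = -939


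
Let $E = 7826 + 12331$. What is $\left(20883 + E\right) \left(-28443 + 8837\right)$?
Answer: $-804630240$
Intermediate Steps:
$E = 20157$
$\left(20883 + E\right) \left(-28443 + 8837\right) = \left(20883 + 20157\right) \left(-28443 + 8837\right) = 41040 \left(-19606\right) = -804630240$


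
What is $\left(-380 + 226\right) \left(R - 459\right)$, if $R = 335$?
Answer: $19096$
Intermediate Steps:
$\left(-380 + 226\right) \left(R - 459\right) = \left(-380 + 226\right) \left(335 - 459\right) = \left(-154\right) \left(-124\right) = 19096$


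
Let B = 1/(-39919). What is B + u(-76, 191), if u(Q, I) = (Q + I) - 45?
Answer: 2794329/39919 ≈ 70.000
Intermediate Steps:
u(Q, I) = -45 + I + Q (u(Q, I) = (I + Q) - 45 = -45 + I + Q)
B = -1/39919 ≈ -2.5051e-5
B + u(-76, 191) = -1/39919 + (-45 + 191 - 76) = -1/39919 + 70 = 2794329/39919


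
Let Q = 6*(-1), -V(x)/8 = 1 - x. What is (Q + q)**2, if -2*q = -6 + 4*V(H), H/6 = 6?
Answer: 316969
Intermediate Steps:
H = 36 (H = 6*6 = 36)
V(x) = -8 + 8*x (V(x) = -8*(1 - x) = -8 + 8*x)
q = -557 (q = -(-6 + 4*(-8 + 8*36))/2 = -(-6 + 4*(-8 + 288))/2 = -(-6 + 4*280)/2 = -(-6 + 1120)/2 = -1/2*1114 = -557)
Q = -6
(Q + q)**2 = (-6 - 557)**2 = (-563)**2 = 316969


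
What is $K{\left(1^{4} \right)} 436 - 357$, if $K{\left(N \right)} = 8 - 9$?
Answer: $-793$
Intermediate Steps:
$K{\left(N \right)} = -1$
$K{\left(1^{4} \right)} 436 - 357 = \left(-1\right) 436 - 357 = -436 - 357 = -793$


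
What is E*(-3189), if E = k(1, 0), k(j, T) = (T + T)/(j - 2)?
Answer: 0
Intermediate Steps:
k(j, T) = 2*T/(-2 + j) (k(j, T) = (2*T)/(-2 + j) = 2*T/(-2 + j))
E = 0 (E = 2*0/(-2 + 1) = 2*0/(-1) = 2*0*(-1) = 0)
E*(-3189) = 0*(-3189) = 0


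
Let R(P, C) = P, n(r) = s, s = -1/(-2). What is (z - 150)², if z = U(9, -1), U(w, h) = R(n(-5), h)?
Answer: 89401/4 ≈ 22350.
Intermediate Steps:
s = ½ (s = -1*(-½) = ½ ≈ 0.50000)
n(r) = ½
U(w, h) = ½
z = ½ ≈ 0.50000
(z - 150)² = (½ - 150)² = (-299/2)² = 89401/4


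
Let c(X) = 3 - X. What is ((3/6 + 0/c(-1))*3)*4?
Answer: 6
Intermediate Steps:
((3/6 + 0/c(-1))*3)*4 = ((3/6 + 0/(3 - 1*(-1)))*3)*4 = ((3*(⅙) + 0/(3 + 1))*3)*4 = ((½ + 0/4)*3)*4 = ((½ + 0*(¼))*3)*4 = ((½ + 0)*3)*4 = ((½)*3)*4 = (3/2)*4 = 6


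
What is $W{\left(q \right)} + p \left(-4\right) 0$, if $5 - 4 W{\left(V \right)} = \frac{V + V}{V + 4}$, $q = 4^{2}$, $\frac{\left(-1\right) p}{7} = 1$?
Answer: $\frac{17}{20} \approx 0.85$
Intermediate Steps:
$p = -7$ ($p = \left(-7\right) 1 = -7$)
$q = 16$
$W{\left(V \right)} = \frac{5}{4} - \frac{V}{2 \left(4 + V\right)}$ ($W{\left(V \right)} = \frac{5}{4} - \frac{\left(V + V\right) \frac{1}{V + 4}}{4} = \frac{5}{4} - \frac{2 V \frac{1}{4 + V}}{4} = \frac{5}{4} - \frac{V}{2 \left(4 + V\right)}$)
$W{\left(q \right)} + p \left(-4\right) 0 = \frac{20 + 3 \cdot 16}{4 \left(4 + 16\right)} + \left(-7\right) \left(-4\right) 0 = \frac{20 + 48}{4 \cdot 20} + 28 \cdot 0 = \frac{1}{4} \cdot \frac{1}{20} \cdot 68 + 0 = \frac{17}{20} + 0 = \frac{17}{20}$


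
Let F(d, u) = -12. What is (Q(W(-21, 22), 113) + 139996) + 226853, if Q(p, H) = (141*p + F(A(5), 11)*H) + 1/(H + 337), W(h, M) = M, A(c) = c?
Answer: 165867751/450 ≈ 3.6860e+5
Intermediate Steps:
Q(p, H) = 1/(337 + H) - 12*H + 141*p (Q(p, H) = (141*p - 12*H) + 1/(H + 337) = (-12*H + 141*p) + 1/(337 + H) = 1/(337 + H) - 12*H + 141*p)
(Q(W(-21, 22), 113) + 139996) + 226853 = ((1 - 4044*113 - 12*113² + 47517*22 + 141*113*22)/(337 + 113) + 139996) + 226853 = ((1 - 456972 - 12*12769 + 1045374 + 350526)/450 + 139996) + 226853 = ((1 - 456972 - 153228 + 1045374 + 350526)/450 + 139996) + 226853 = ((1/450)*785701 + 139996) + 226853 = (785701/450 + 139996) + 226853 = 63783901/450 + 226853 = 165867751/450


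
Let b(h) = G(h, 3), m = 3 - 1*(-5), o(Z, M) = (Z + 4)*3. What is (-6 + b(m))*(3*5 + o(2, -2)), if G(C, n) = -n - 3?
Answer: -396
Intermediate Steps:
G(C, n) = -3 - n
o(Z, M) = 12 + 3*Z (o(Z, M) = (4 + Z)*3 = 12 + 3*Z)
m = 8 (m = 3 + 5 = 8)
b(h) = -6 (b(h) = -3 - 1*3 = -3 - 3 = -6)
(-6 + b(m))*(3*5 + o(2, -2)) = (-6 - 6)*(3*5 + (12 + 3*2)) = -12*(15 + (12 + 6)) = -12*(15 + 18) = -12*33 = -396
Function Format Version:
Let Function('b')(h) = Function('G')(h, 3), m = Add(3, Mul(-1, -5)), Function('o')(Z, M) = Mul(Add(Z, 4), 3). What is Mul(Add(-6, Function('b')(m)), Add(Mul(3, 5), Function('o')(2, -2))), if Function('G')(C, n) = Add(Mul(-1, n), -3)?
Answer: -396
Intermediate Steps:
Function('G')(C, n) = Add(-3, Mul(-1, n))
Function('o')(Z, M) = Add(12, Mul(3, Z)) (Function('o')(Z, M) = Mul(Add(4, Z), 3) = Add(12, Mul(3, Z)))
m = 8 (m = Add(3, 5) = 8)
Function('b')(h) = -6 (Function('b')(h) = Add(-3, Mul(-1, 3)) = Add(-3, -3) = -6)
Mul(Add(-6, Function('b')(m)), Add(Mul(3, 5), Function('o')(2, -2))) = Mul(Add(-6, -6), Add(Mul(3, 5), Add(12, Mul(3, 2)))) = Mul(-12, Add(15, Add(12, 6))) = Mul(-12, Add(15, 18)) = Mul(-12, 33) = -396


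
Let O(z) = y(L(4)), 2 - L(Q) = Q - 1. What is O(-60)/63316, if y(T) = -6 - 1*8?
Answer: -7/31658 ≈ -0.00022111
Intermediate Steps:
L(Q) = 3 - Q (L(Q) = 2 - (Q - 1) = 2 - (-1 + Q) = 2 + (1 - Q) = 3 - Q)
y(T) = -14 (y(T) = -6 - 8 = -14)
O(z) = -14
O(-60)/63316 = -14/63316 = -14*1/63316 = -7/31658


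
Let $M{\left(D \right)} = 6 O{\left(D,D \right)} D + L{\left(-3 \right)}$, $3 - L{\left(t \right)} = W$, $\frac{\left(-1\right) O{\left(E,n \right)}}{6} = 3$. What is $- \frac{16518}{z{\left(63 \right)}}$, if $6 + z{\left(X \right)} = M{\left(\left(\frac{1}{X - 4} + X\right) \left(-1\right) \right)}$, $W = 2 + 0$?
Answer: $- \frac{974562}{401249} \approx -2.4288$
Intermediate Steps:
$O{\left(E,n \right)} = -18$ ($O{\left(E,n \right)} = \left(-6\right) 3 = -18$)
$W = 2$
$L{\left(t \right)} = 1$ ($L{\left(t \right)} = 3 - 2 = 1$)
$M{\left(D \right)} = 1 - 108 D$ ($M{\left(D \right)} = 6 \left(-18\right) D + 1 = - 108 D + 1 = 1 - 108 D$)
$z{\left(X \right)} = -5 + 108 X + \frac{108}{-4 + X}$ ($z{\left(X \right)} = -6 - \left(-1 + 108 \left(\frac{1}{X - 4} + X\right) \left(-1\right)\right) = -6 - \left(-1 + 108 \left(\frac{1}{-4 + X} + X\right) \left(-1\right)\right) = -6 - \left(-1 + 108 \left(X + \frac{1}{-4 + X}\right) \left(-1\right)\right) = -6 - \left(-1 + 108 \left(- X - \frac{1}{-4 + X}\right)\right) = -6 + \left(1 + \left(108 X + \frac{108}{-4 + X}\right)\right) = -6 + \left(1 + 108 X + \frac{108}{-4 + X}\right) = -5 + 108 X + \frac{108}{-4 + X}$)
$- \frac{16518}{z{\left(63 \right)}} = - \frac{16518}{\frac{1}{-4 + 63} \left(128 - 27531 + 108 \cdot 63^{2}\right)} = - \frac{16518}{\frac{1}{59} \left(128 - 27531 + 108 \cdot 3969\right)} = - \frac{16518}{\frac{1}{59} \left(128 - 27531 + 428652\right)} = - \frac{16518}{\frac{1}{59} \cdot 401249} = - \frac{16518}{\frac{401249}{59}} = \left(-16518\right) \frac{59}{401249} = - \frac{974562}{401249}$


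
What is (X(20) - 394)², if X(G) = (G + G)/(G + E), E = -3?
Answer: 44328964/289 ≈ 1.5339e+5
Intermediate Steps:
X(G) = 2*G/(-3 + G) (X(G) = (G + G)/(G - 3) = (2*G)/(-3 + G) = 2*G/(-3 + G))
(X(20) - 394)² = (2*20/(-3 + 20) - 394)² = (2*20/17 - 394)² = (2*20*(1/17) - 394)² = (40/17 - 394)² = (-6658/17)² = 44328964/289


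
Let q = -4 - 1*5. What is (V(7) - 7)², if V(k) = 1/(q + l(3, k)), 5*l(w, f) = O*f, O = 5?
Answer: 225/4 ≈ 56.250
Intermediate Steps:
q = -9 (q = -4 - 5 = -9)
l(w, f) = f (l(w, f) = (5*f)/5 = f)
V(k) = 1/(-9 + k)
(V(7) - 7)² = (1/(-9 + 7) - 7)² = (1/(-2) - 7)² = (-½ - 7)² = (-15/2)² = 225/4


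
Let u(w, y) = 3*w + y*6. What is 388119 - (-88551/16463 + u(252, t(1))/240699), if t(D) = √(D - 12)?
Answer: 512664125845308/1320875879 - 2*I*√11/80233 ≈ 3.8812e+5 - 8.2675e-5*I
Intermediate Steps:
t(D) = √(-12 + D)
u(w, y) = 3*w + 6*y
388119 - (-88551/16463 + u(252, t(1))/240699) = 388119 - (-88551/16463 + (3*252 + 6*√(-12 + 1))/240699) = 388119 - (-88551*1/16463 + (756 + 6*√(-11))*(1/240699)) = 388119 - (-88551/16463 + (756 + 6*(I*√11))*(1/240699)) = 388119 - (-88551/16463 + (756 + 6*I*√11)*(1/240699)) = 388119 - (-88551/16463 + (252/80233 + 2*I*√11/80233)) = 388119 - (-7100563707/1320875879 + 2*I*√11/80233) = 388119 + (7100563707/1320875879 - 2*I*√11/80233) = 512664125845308/1320875879 - 2*I*√11/80233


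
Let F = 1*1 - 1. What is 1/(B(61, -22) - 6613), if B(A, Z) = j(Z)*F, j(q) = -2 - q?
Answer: -1/6613 ≈ -0.00015122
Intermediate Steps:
F = 0 (F = 1 - 1 = 0)
B(A, Z) = 0 (B(A, Z) = (-2 - Z)*0 = 0)
1/(B(61, -22) - 6613) = 1/(0 - 6613) = 1/(-6613) = -1/6613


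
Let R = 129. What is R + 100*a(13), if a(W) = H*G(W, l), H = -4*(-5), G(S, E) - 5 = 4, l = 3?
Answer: 18129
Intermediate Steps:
G(S, E) = 9 (G(S, E) = 5 + 4 = 9)
H = 20
a(W) = 180 (a(W) = 20*9 = 180)
R + 100*a(13) = 129 + 100*180 = 129 + 18000 = 18129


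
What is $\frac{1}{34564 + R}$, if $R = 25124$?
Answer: $\frac{1}{59688} \approx 1.6754 \cdot 10^{-5}$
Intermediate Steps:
$\frac{1}{34564 + R} = \frac{1}{34564 + 25124} = \frac{1}{59688}$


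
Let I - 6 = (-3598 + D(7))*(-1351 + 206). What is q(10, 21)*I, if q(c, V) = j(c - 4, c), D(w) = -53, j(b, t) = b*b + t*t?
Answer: 568534536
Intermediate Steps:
j(b, t) = b² + t²
q(c, V) = c² + (-4 + c)² (q(c, V) = (c - 4)² + c² = (-4 + c)² + c² = c² + (-4 + c)²)
I = 4180401 (I = 6 + (-3598 - 53)*(-1351 + 206) = 6 - 3651*(-1145) = 6 + 4180395 = 4180401)
q(10, 21)*I = (10² + (-4 + 10)²)*4180401 = (100 + 6²)*4180401 = (100 + 36)*4180401 = 136*4180401 = 568534536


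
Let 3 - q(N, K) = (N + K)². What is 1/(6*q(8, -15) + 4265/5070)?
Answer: -1014/279011 ≈ -0.0036343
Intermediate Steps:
q(N, K) = 3 - (K + N)² (q(N, K) = 3 - (N + K)² = 3 - (K + N)²)
1/(6*q(8, -15) + 4265/5070) = 1/(6*(3 - (-15 + 8)²) + 4265/5070) = 1/(6*(3 - 1*(-7)²) + 4265*(1/5070)) = 1/(6*(3 - 1*49) + 853/1014) = 1/(6*(3 - 49) + 853/1014) = 1/(6*(-46) + 853/1014) = 1/(-276 + 853/1014) = 1/(-279011/1014) = -1014/279011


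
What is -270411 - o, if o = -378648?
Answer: 108237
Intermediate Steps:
-270411 - o = -270411 - 1*(-378648) = -270411 + 378648 = 108237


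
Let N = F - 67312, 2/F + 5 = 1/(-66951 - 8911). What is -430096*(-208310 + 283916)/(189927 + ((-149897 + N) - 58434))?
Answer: 1541796714547092/4064146675 ≈ 3.7937e+5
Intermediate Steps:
F = -151724/379311 (F = 2/(-5 + 1/(-66951 - 8911)) = 2/(-5 + 1/(-75862)) = 2/(-5 - 1/75862) = 2/(-379311/75862) = 2*(-75862/379311) = -151724/379311 ≈ -0.40000)
N = -25532333756/379311 (N = -151724/379311 - 67312 = -25532333756/379311 ≈ -67312.)
-430096*(-208310 + 283916)/(189927 + ((-149897 + N) - 58434)) = -430096*(-208310 + 283916)/(189927 + ((-149897 - 25532333756/379311) - 58434)) = -430096*75606/(189927 + (-82389914723/379311 - 58434)) = -430096*75606/(189927 - 104554573697/379311) = -430096/((-32513173400/379311*1/75606)) = -430096/(-16256586700/14339093733) = -430096*(-14339093733/16256586700) = 1541796714547092/4064146675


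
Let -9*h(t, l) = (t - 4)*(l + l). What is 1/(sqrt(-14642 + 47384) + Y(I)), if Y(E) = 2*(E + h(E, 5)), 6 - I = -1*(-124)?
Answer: -1422/1276123 + 243*sqrt(3638)/2552246 ≈ 0.0046284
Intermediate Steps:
h(t, l) = -2*l*(-4 + t)/9 (h(t, l) = -(t - 4)*(l + l)/9 = -(-4 + t)*2*l/9 = -2*l*(-4 + t)/9)
I = -118 (I = 6 - (-1)*(-124) = 6 - 1*124 = 6 - 124 = -118)
Y(E) = 80/9 - 2*E/9 (Y(E) = 2*(E + (2/9)*5*(4 - E)) = 2*(E + (40/9 - 10*E/9)) = 2*(40/9 - E/9) = 80/9 - 2*E/9)
1/(sqrt(-14642 + 47384) + Y(I)) = 1/(sqrt(-14642 + 47384) + (80/9 - 2/9*(-118))) = 1/(sqrt(32742) + (80/9 + 236/9)) = 1/(3*sqrt(3638) + 316/9) = 1/(316/9 + 3*sqrt(3638))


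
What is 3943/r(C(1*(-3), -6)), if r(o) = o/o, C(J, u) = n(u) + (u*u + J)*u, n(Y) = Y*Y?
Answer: 3943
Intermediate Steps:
n(Y) = Y**2
C(J, u) = u**2 + u*(J + u**2) (C(J, u) = u**2 + (u*u + J)*u = u**2 + (u**2 + J)*u = u**2 + (J + u**2)*u = u**2 + u*(J + u**2))
r(o) = 1
3943/r(C(1*(-3), -6)) = 3943/1 = 3943*1 = 3943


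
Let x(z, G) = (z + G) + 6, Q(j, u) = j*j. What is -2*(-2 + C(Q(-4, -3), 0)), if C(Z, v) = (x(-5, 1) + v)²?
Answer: -4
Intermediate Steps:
Q(j, u) = j²
x(z, G) = 6 + G + z (x(z, G) = (G + z) + 6 = 6 + G + z)
C(Z, v) = (2 + v)² (C(Z, v) = ((6 + 1 - 5) + v)² = (2 + v)²)
-2*(-2 + C(Q(-4, -3), 0)) = -2*(-2 + (2 + 0)²) = -2*(-2 + 2²) = -2*(-2 + 4) = -2*2 = -4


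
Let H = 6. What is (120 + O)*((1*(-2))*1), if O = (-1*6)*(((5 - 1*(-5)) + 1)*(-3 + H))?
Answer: 156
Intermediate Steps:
O = -198 (O = (-1*6)*(((5 - 1*(-5)) + 1)*(-3 + 6)) = -6*((5 + 5) + 1)*3 = -6*(10 + 1)*3 = -66*3 = -6*33 = -198)
(120 + O)*((1*(-2))*1) = (120 - 198)*((1*(-2))*1) = -(-156) = -78*(-2) = 156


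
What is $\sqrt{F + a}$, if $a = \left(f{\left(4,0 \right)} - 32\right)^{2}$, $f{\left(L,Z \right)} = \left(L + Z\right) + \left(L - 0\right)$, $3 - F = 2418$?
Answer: $i \sqrt{1839} \approx 42.884 i$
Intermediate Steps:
$F = -2415$ ($F = 3 - 2418 = -2415$)
$f{\left(L,Z \right)} = Z + 2 L$ ($f{\left(L,Z \right)} = \left(L + Z\right) + \left(L + 0\right) = \left(L + Z\right) + L = Z + 2 L$)
$a = 576$ ($a = \left(\left(0 + 2 \cdot 4\right) - 32\right)^{2} = \left(\left(0 + 8\right) - 32\right)^{2} = \left(8 - 32\right)^{2} = \left(-24\right)^{2} = 576$)
$\sqrt{F + a} = \sqrt{-2415 + 576} = \sqrt{-1839} = i \sqrt{1839}$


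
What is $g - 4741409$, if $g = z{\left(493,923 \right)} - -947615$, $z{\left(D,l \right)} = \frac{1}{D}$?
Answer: $- \frac{1870340441}{493} \approx -3.7938 \cdot 10^{6}$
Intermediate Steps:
$g = \frac{467174196}{493}$ ($g = \frac{1}{493} - -947615 = \frac{1}{493} + 947615 = \frac{467174196}{493} \approx 9.4762 \cdot 10^{5}$)
$g - 4741409 = \frac{467174196}{493} - 4741409 = - \frac{1870340441}{493}$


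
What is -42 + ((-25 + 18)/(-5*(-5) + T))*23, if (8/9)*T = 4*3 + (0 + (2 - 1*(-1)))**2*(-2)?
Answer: -3710/73 ≈ -50.822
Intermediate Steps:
T = -27/4 (T = 9*(4*3 + (0 + (2 - 1*(-1)))**2*(-2))/8 = 9*(12 + (0 + (2 + 1))**2*(-2))/8 = 9*(12 + (0 + 3)**2*(-2))/8 = 9*(12 + 3**2*(-2))/8 = 9*(12 + 9*(-2))/8 = 9*(12 - 18)/8 = (9/8)*(-6) = -27/4 ≈ -6.7500)
-42 + ((-25 + 18)/(-5*(-5) + T))*23 = -42 + ((-25 + 18)/(-5*(-5) - 27/4))*23 = -42 - 7/(25 - 27/4)*23 = -42 - 7/73/4*23 = -42 - 7*4/73*23 = -42 - 28/73*23 = -42 - 644/73 = -3710/73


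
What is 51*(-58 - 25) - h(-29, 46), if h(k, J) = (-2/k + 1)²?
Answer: -3560914/841 ≈ -4234.1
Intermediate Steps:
h(k, J) = (1 - 2/k)²
51*(-58 - 25) - h(-29, 46) = 51*(-58 - 25) - (-2 - 29)²/(-29)² = 51*(-83) - (-31)²/841 = -4233 - 961/841 = -3560914/841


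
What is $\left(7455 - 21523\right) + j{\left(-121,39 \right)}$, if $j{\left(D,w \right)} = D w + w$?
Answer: $-18748$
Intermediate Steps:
$j{\left(D,w \right)} = w + D w$
$\left(7455 - 21523\right) + j{\left(-121,39 \right)} = \left(7455 - 21523\right) + 39 \left(1 - 121\right) = -14068 + 39 \left(-120\right) = -14068 - 4680 = -18748$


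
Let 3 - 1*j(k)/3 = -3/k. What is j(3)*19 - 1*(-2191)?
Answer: 2419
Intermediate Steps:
j(k) = 9 + 9/k (j(k) = 9 - (-9)/k = 9 + 9/k)
j(3)*19 - 1*(-2191) = (9 + 9/3)*19 - 1*(-2191) = (9 + 9*(⅓))*19 + 2191 = (9 + 3)*19 + 2191 = 12*19 + 2191 = 228 + 2191 = 2419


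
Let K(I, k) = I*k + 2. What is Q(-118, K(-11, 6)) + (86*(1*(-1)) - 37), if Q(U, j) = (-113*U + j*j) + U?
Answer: 17189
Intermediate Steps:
K(I, k) = 2 + I*k
Q(U, j) = j² - 112*U (Q(U, j) = (-113*U + j²) + U = (j² - 113*U) + U = j² - 112*U)
Q(-118, K(-11, 6)) + (86*(1*(-1)) - 37) = ((2 - 11*6)² - 112*(-118)) + (86*(1*(-1)) - 37) = ((2 - 66)² + 13216) + (86*(-1) - 37) = ((-64)² + 13216) + (-86 - 37) = (4096 + 13216) - 123 = 17312 - 123 = 17189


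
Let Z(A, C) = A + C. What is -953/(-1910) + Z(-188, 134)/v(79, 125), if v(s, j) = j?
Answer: 3197/47750 ≈ 0.066953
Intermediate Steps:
-953/(-1910) + Z(-188, 134)/v(79, 125) = -953/(-1910) + (-188 + 134)/125 = -953*(-1/1910) - 54*1/125 = 953/1910 - 54/125 = 3197/47750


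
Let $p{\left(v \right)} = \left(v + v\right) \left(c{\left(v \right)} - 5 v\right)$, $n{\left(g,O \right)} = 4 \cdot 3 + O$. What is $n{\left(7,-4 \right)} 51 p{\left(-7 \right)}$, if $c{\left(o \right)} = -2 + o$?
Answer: $-148512$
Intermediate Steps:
$n{\left(g,O \right)} = 12 + O$
$p{\left(v \right)} = 2 v \left(-2 - 4 v\right)$ ($p{\left(v \right)} = \left(v + v\right) \left(\left(-2 + v\right) - 5 v\right) = 2 v \left(-2 - 4 v\right)$)
$n{\left(7,-4 \right)} 51 p{\left(-7 \right)} = \left(12 - 4\right) 51 \left(\left(-4\right) \left(-7\right) \left(1 + 2 \left(-7\right)\right)\right) = 8 \cdot 51 \left(\left(-4\right) \left(-7\right) \left(1 - 14\right)\right) = 408 \left(\left(-4\right) \left(-7\right) \left(-13\right)\right) = 408 \left(-364\right) = -148512$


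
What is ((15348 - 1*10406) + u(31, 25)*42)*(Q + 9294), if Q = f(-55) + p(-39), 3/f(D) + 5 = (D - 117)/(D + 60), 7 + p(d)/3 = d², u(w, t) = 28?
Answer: 16675691886/197 ≈ 8.4648e+7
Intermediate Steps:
p(d) = -21 + 3*d²
f(D) = 3/(-5 + (-117 + D)/(60 + D)) (f(D) = 3/(-5 + (D - 117)/(D + 60)) = 3/(-5 + (-117 + D)/(60 + D)))
Q = 894759/197 (Q = 3*(-60 - 1*(-55))/(417 + 4*(-55)) + (-21 + 3*(-39)²) = 3*(-60 + 55)/(417 - 220) + (-21 + 3*1521) = 3*(-5)/197 + (-21 + 4563) = 3*(1/197)*(-5) + 4542 = -15/197 + 4542 = 894759/197 ≈ 4541.9)
((15348 - 1*10406) + u(31, 25)*42)*(Q + 9294) = ((15348 - 1*10406) + 28*42)*(894759/197 + 9294) = ((15348 - 10406) + 1176)*(2725677/197) = (4942 + 1176)*(2725677/197) = 6118*(2725677/197) = 16675691886/197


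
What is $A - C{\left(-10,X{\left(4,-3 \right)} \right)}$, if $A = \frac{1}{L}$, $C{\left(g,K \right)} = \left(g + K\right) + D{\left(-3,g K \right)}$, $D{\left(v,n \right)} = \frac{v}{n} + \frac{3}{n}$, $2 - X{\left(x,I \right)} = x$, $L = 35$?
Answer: $\frac{421}{35} \approx 12.029$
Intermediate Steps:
$X{\left(x,I \right)} = 2 - x$
$D{\left(v,n \right)} = \frac{3}{n} + \frac{v}{n}$
$C{\left(g,K \right)} = K + g$ ($C{\left(g,K \right)} = \left(g + K\right) + \frac{3 - 3}{g K} = \left(K + g\right) + \frac{1}{K g} 0 = \left(K + g\right) + 0 = K + g$)
$A = \frac{1}{35} \approx 0.028571$
$A - C{\left(-10,X{\left(4,-3 \right)} \right)} = \frac{1}{35} - \left(\left(2 - 4\right) - 10\right) = \frac{1}{35} - \left(-2 - 10\right) = \frac{1}{35} - -12 = \frac{1}{35} + 12 = \frac{421}{35}$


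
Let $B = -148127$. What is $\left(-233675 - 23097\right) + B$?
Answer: $-404899$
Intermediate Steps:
$\left(-233675 - 23097\right) + B = \left(-233675 - 23097\right) - 148127 = -256772 - 148127 = -404899$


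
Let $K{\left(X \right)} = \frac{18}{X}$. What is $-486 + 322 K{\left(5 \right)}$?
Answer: $\frac{3366}{5} \approx 673.2$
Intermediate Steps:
$-486 + 322 K{\left(5 \right)} = -486 + 322 \cdot \frac{18}{5} = -486 + \frac{5796}{5} = \frac{3366}{5}$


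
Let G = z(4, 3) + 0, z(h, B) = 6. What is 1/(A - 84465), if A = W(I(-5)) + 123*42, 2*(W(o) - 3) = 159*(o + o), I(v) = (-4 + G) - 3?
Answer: -1/79455 ≈ -1.2586e-5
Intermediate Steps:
G = 6 (G = 6 + 0 = 6)
I(v) = -1 (I(v) = (-4 + 6) - 3 = 2 - 3 = -1)
W(o) = 3 + 159*o (W(o) = 3 + (159*(o + o))/2 = 3 + (159*(2*o))/2 = 3 + (318*o)/2 = 3 + 159*o)
A = 5010 (A = (3 + 159*(-1)) + 123*42 = (3 - 159) + 5166 = -156 + 5166 = 5010)
1/(A - 84465) = 1/(5010 - 84465) = 1/(-79455) = -1/79455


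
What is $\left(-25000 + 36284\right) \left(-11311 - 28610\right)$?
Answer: $-450468564$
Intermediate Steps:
$\left(-25000 + 36284\right) \left(-11311 - 28610\right) = 11284 \left(-39921\right) = -450468564$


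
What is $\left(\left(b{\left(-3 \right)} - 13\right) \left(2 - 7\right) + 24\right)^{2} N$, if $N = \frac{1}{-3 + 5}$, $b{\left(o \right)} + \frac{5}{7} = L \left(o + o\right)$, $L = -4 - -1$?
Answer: $\frac{162}{49} \approx 3.3061$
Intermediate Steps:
$L = -3$ ($L = -4 + 1 = -3$)
$b{\left(o \right)} = - \frac{5}{7} - 6 o$ ($b{\left(o \right)} = - \frac{5}{7} - 3 \left(o + o\right) = - \frac{5}{7} - 3 \cdot 2 o = - \frac{5}{7} - 6 o$)
$N = \frac{1}{2} \approx 0.5$
$\left(\left(b{\left(-3 \right)} - 13\right) \left(2 - 7\right) + 24\right)^{2} N = \left(\left(\left(- \frac{5}{7} - -18\right) - 13\right) \left(2 - 7\right) + 24\right)^{2} \cdot \frac{1}{2} = \left(\left(\left(- \frac{5}{7} + 18\right) - 13\right) \left(-5\right) + 24\right)^{2} \cdot \frac{1}{2} = \left(\left(\frac{121}{7} - 13\right) \left(-5\right) + 24\right)^{2} \cdot \frac{1}{2} = \left(\frac{30}{7} \left(-5\right) + 24\right)^{2} \cdot \frac{1}{2} = \left(- \frac{150}{7} + 24\right)^{2} \cdot \frac{1}{2} = \left(\frac{18}{7}\right)^{2} \cdot \frac{1}{2} = \frac{324}{49} \cdot \frac{1}{2} = \frac{162}{49}$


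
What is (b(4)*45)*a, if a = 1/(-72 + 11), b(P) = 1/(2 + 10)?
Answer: -15/244 ≈ -0.061475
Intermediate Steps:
b(P) = 1/12
a = -1/61 (a = 1/(-61) = -1/61 ≈ -0.016393)
(b(4)*45)*a = ((1/12)*45)*(-1/61) = (15/4)*(-1/61) = -15/244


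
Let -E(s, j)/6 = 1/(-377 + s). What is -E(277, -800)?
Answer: -3/50 ≈ -0.060000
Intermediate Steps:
E(s, j) = -6/(-377 + s)
-E(277, -800) = -(-6)/(-377 + 277) = -(-6)/(-100) = -(-6)*(-1)/100 = -1*3/50 = -3/50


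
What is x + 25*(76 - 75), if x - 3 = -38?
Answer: -10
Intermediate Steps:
x = -35 (x = 3 - 38 = -35)
x + 25*(76 - 75) = -35 + 25*(76 - 75) = -35 + 25*1 = -35 + 25 = -10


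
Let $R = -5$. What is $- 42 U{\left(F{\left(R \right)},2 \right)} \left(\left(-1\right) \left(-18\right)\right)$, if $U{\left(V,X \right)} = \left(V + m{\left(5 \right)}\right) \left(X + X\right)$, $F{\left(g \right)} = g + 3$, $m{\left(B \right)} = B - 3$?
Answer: $0$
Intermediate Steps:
$m{\left(B \right)} = -3 + B$
$F{\left(g \right)} = 3 + g$
$U{\left(V,X \right)} = 2 X \left(2 + V\right)$ ($U{\left(V,X \right)} = \left(V + \left(-3 + 5\right)\right) \left(X + X\right) = \left(V + 2\right) 2 X = \left(2 + V\right) 2 X = 2 X \left(2 + V\right)$)
$- 42 U{\left(F{\left(R \right)},2 \right)} \left(\left(-1\right) \left(-18\right)\right) = - 42 \cdot 2 \cdot 2 \left(2 + \left(3 - 5\right)\right) \left(\left(-1\right) \left(-18\right)\right) = - 42 \cdot 2 \cdot 2 \left(2 - 2\right) 18 = - 42 \cdot 2 \cdot 2 \cdot 0 \cdot 18 = \left(-42\right) 0 \cdot 18 = 0 \cdot 18 = 0$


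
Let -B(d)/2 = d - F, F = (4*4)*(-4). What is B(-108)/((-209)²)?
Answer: 8/3971 ≈ 0.0020146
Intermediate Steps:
F = -64 (F = 16*(-4) = -64)
B(d) = -128 - 2*d (B(d) = -2*(d - 1*(-64)) = -2*(d + 64) = -2*(64 + d) = -128 - 2*d)
B(-108)/((-209)²) = (-128 - 2*(-108))/((-209)²) = (-128 + 216)/43681 = 88*(1/43681) = 8/3971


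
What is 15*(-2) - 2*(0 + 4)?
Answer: -38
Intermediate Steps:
15*(-2) - 2*(0 + 4) = -30 - 2*4 = -30 - 8 = -38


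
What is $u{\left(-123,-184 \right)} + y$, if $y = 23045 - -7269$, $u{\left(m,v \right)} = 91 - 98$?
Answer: $30307$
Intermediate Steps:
$u{\left(m,v \right)} = -7$ ($u{\left(m,v \right)} = 91 - 98 = -7$)
$y = 30314$ ($y = 23045 + 7269 = 30314$)
$u{\left(-123,-184 \right)} + y = -7 + 30314 = 30307$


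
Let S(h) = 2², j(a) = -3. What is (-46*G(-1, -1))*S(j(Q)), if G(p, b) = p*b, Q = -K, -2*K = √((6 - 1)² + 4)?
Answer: -184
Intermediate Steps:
K = -√29/2 (K = -√((6 - 1)² + 4)/2 = -√(5² + 4)/2 = -√(25 + 4)/2 = -√29/2 ≈ -2.6926)
Q = √29/2 (Q = -(-1)*√29/2 = √29/2 ≈ 2.6926)
G(p, b) = b*p
S(h) = 4
(-46*G(-1, -1))*S(j(Q)) = -(-46)*(-1)*4 = -46*1*4 = -46*4 = -184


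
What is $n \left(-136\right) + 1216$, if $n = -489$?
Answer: $67720$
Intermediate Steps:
$n \left(-136\right) + 1216 = \left(-489\right) \left(-136\right) + 1216 = 66504 + 1216 = 67720$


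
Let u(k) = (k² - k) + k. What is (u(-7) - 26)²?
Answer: 529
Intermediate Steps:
u(k) = k²
(u(-7) - 26)² = ((-7)² - 26)² = (49 - 26)² = 23² = 529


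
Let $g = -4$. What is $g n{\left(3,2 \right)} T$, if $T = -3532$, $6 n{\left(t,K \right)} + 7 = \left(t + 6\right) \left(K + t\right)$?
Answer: $\frac{268432}{3} \approx 89477.0$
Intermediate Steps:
$n{\left(t,K \right)} = - \frac{7}{6} + \frac{\left(6 + t\right) \left(K + t\right)}{6}$ ($n{\left(t,K \right)} = - \frac{7}{6} + \frac{\left(t + 6\right) \left(K + t\right)}{6} = - \frac{7}{6} + \frac{\left(6 + t\right) \left(K + t\right)}{6}$)
$g n{\left(3,2 \right)} T = - 4 \left(- \frac{7}{6} + 2 + 3 + \frac{3^{2}}{6} + \frac{1}{6} \cdot 2 \cdot 3\right) \left(-3532\right) = - 4 \left(- \frac{7}{6} + 2 + 3 + \frac{1}{6} \cdot 9 + 1\right) \left(-3532\right) = - 4 \left(- \frac{7}{6} + 2 + 3 + \frac{3}{2} + 1\right) \left(-3532\right) = \left(-4\right) \frac{19}{3} \left(-3532\right) = \left(- \frac{76}{3}\right) \left(-3532\right) = \frac{268432}{3}$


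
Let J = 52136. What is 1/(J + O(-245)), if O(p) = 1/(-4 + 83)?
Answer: 79/4118745 ≈ 1.9181e-5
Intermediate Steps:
O(p) = 1/79
1/(J + O(-245)) = 1/(52136 + 1/79) = 1/(4118745/79) = 79/4118745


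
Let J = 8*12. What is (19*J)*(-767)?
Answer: -1399008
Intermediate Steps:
J = 96
(19*J)*(-767) = (19*96)*(-767) = 1824*(-767) = -1399008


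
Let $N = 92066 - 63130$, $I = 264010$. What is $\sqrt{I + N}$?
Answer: $\sqrt{292946} \approx 541.25$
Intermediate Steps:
$N = 28936$
$\sqrt{I + N} = \sqrt{264010 + 28936} = \sqrt{292946}$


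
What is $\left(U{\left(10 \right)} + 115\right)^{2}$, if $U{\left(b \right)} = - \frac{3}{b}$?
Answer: $\frac{1315609}{100} \approx 13156.0$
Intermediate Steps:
$\left(U{\left(10 \right)} + 115\right)^{2} = \left(- \frac{3}{10} + 115\right)^{2} = \left(\frac{1147}{10}\right)^{2} = \frac{1315609}{100}$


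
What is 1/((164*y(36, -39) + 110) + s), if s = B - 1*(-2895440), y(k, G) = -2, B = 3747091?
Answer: 1/6642313 ≈ 1.5055e-7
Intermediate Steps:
s = 6642531 (s = 3747091 - 1*(-2895440) = 3747091 + 2895440 = 6642531)
1/((164*y(36, -39) + 110) + s) = 1/((164*(-2) + 110) + 6642531) = 1/((-328 + 110) + 6642531) = 1/(-218 + 6642531) = 1/6642313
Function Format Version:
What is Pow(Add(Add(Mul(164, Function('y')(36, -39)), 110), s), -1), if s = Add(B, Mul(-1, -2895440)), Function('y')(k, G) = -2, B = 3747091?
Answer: Rational(1, 6642313) ≈ 1.5055e-7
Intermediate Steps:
s = 6642531 (s = Add(3747091, Mul(-1, -2895440)) = Add(3747091, 2895440) = 6642531)
Pow(Add(Add(Mul(164, Function('y')(36, -39)), 110), s), -1) = Pow(Add(Add(Mul(164, -2), 110), 6642531), -1) = Pow(Add(Add(-328, 110), 6642531), -1) = Pow(Add(-218, 6642531), -1) = Pow(6642313, -1) = Rational(1, 6642313)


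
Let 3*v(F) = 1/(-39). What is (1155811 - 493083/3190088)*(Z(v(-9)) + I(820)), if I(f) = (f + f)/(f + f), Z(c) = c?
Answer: 106927010940265/93310074 ≈ 1.1459e+6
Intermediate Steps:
v(F) = -1/117 (v(F) = (⅓)/(-39) = (⅓)*(-1/39) = -1/117)
I(f) = 1 (I(f) = (2*f)/((2*f)) = (2*f)*(1/(2*f)) = 1)
(1155811 - 493083/3190088)*(Z(v(-9)) + I(820)) = (1155811 - 493083/3190088)*(-1/117 + 1) = (1155811 - 493083*1/3190088)*(116/117) = (1155811 - 493083/3190088)*(116/117) = (3687138308285/3190088)*(116/117) = 106927010940265/93310074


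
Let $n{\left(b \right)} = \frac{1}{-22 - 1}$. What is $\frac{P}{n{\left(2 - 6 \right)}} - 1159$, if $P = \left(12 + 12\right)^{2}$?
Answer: $-14407$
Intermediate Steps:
$P = 576$ ($P = 24^{2} = 576$)
$n{\left(b \right)} = - \frac{1}{23}$ ($n{\left(b \right)} = \frac{1}{-23} = - \frac{1}{23}$)
$\frac{P}{n{\left(2 - 6 \right)}} - 1159 = \frac{1}{- \frac{1}{23}} \cdot 576 - 1159 = \left(-23\right) 576 - 1159 = -13248 - 1159 = -14407$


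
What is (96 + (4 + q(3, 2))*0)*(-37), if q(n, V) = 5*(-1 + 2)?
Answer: -3552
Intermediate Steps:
q(n, V) = 5 (q(n, V) = 5*1 = 5)
(96 + (4 + q(3, 2))*0)*(-37) = (96 + (4 + 5)*0)*(-37) = (96 + 9*0)*(-37) = (96 + 0)*(-37) = 96*(-37) = -3552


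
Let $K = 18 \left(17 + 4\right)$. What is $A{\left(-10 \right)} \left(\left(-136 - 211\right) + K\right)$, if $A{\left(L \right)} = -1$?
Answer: $-31$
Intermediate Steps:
$K = 378$ ($K = 18 \cdot 21 = 378$)
$A{\left(-10 \right)} \left(\left(-136 - 211\right) + K\right) = - (\left(-136 - 211\right) + 378) = - (-347 + 378) = \left(-1\right) 31 = -31$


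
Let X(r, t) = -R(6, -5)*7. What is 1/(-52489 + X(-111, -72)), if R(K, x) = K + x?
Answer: -1/52496 ≈ -1.9049e-5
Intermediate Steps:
X(r, t) = -7 (X(r, t) = -(6 - 5)*7 = -1*1*7 = -1*7 = -7)
1/(-52489 + X(-111, -72)) = 1/(-52489 - 7) = 1/(-52496) = -1/52496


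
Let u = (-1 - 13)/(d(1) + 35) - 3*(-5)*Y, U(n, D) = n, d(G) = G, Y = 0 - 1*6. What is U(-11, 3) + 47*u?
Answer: -76667/18 ≈ -4259.3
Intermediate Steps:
Y = -6 (Y = 0 - 6 = -6)
u = -1627/18 (u = (-1 - 13)/(1 + 35) - 3*(-5)*(-6) = -14/36 - (-15)*(-6) = -14*1/36 - 1*90 = -7/18 - 90 = -1627/18 ≈ -90.389)
U(-11, 3) + 47*u = -11 + 47*(-1627/18) = -11 - 76469/18 = -76667/18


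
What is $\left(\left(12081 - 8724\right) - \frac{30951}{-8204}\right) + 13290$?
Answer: $\frac{136602939}{8204} \approx 16651.0$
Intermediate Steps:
$\left(\left(12081 - 8724\right) - \frac{30951}{-8204}\right) + 13290 = \left(\left(12081 - 8724\right) - - \frac{30951}{8204}\right) + 13290 = \left(3357 + \frac{30951}{8204}\right) + 13290 = \frac{27571779}{8204} + 13290 = \frac{136602939}{8204}$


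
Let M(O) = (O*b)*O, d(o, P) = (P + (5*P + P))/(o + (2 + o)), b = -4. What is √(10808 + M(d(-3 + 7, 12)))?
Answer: 2*√65786/5 ≈ 102.60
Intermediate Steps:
d(o, P) = 7*P/(2 + 2*o) (d(o, P) = (P + 6*P)/(2 + 2*o) = (7*P)/(2 + 2*o) = 7*P/(2 + 2*o))
M(O) = -4*O² (M(O) = (O*(-4))*O = (-4*O)*O = -4*O²)
√(10808 + M(d(-3 + 7, 12))) = √(10808 - 4*1764/(1 + (-3 + 7))²) = √(10808 - 4*1764/(1 + 4)²) = √(10808 - 4*((7/2)*12/5)²) = √(10808 - 4*((7/2)*12*(⅕))²) = √(10808 - 4*(42/5)²) = √(10808 - 4*1764/25) = √(10808 - 7056/25) = √(263144/25) = 2*√65786/5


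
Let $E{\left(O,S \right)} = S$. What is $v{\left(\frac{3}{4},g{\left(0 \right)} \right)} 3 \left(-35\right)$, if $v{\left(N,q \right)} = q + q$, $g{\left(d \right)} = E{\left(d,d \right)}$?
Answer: $0$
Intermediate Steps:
$g{\left(d \right)} = d$
$v{\left(N,q \right)} = 2 q$
$v{\left(\frac{3}{4},g{\left(0 \right)} \right)} 3 \left(-35\right) = 2 \cdot 0 \cdot 3 \left(-35\right) = 0 \cdot 3 \left(-35\right) = 0 \left(-35\right) = 0$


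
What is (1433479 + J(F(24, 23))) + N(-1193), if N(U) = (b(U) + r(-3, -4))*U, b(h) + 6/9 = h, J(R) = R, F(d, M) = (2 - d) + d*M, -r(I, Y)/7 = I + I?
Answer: 8423842/3 ≈ 2.8079e+6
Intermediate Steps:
r(I, Y) = -14*I (r(I, Y) = -7*(I + I) = -14*I)
F(d, M) = 2 - d + M*d (F(d, M) = (2 - d) + M*d = 2 - d + M*d)
b(h) = -⅔ + h
N(U) = U*(124/3 + U) (N(U) = ((-⅔ + U) - 14*(-3))*U = ((-⅔ + U) + 42)*U = (124/3 + U)*U = U*(124/3 + U))
(1433479 + J(F(24, 23))) + N(-1193) = (1433479 + (2 - 1*24 + 23*24)) + (⅓)*(-1193)*(124 + 3*(-1193)) = (1433479 + (2 - 24 + 552)) + (⅓)*(-1193)*(124 - 3579) = (1433479 + 530) + (⅓)*(-1193)*(-3455) = 1434009 + 4121815/3 = 8423842/3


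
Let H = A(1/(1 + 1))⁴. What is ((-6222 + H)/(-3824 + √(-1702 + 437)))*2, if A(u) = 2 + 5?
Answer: 29223008/14624241 + 7642*I*√1265/14624241 ≈ 1.9983 + 0.018586*I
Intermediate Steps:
A(u) = 7
H = 2401 (H = 7⁴ = 2401)
((-6222 + H)/(-3824 + √(-1702 + 437)))*2 = ((-6222 + 2401)/(-3824 + √(-1702 + 437)))*2 = -3821/(-3824 + √(-1265))*2 = -3821/(-3824 + I*√1265)*2 = -7642/(-3824 + I*√1265)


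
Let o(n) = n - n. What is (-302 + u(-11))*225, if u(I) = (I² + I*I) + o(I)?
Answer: -13500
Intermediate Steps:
o(n) = 0
u(I) = 2*I² (u(I) = (I² + I*I) + 0 = (I² + I²) + 0 = 2*I² + 0 = 2*I²)
(-302 + u(-11))*225 = (-302 + 2*(-11)²)*225 = (-302 + 2*121)*225 = (-302 + 242)*225 = -60*225 = -13500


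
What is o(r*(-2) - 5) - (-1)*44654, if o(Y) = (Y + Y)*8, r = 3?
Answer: 44478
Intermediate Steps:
o(Y) = 16*Y (o(Y) = (2*Y)*8 = 16*Y)
o(r*(-2) - 5) - (-1)*44654 = 16*(3*(-2) - 5) - (-1)*44654 = 16*(-6 - 5) - 1*(-44654) = 16*(-11) + 44654 = -176 + 44654 = 44478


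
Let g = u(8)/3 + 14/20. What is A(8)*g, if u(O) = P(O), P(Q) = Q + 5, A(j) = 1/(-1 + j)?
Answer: 151/210 ≈ 0.71905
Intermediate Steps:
P(Q) = 5 + Q
u(O) = 5 + O
g = 151/30 (g = (5 + 8)/3 + 14/20 = 13*(1/3) + 14*(1/20) = 13/3 + 7/10 = 151/30 ≈ 5.0333)
A(8)*g = (151/30)/(-1 + 8) = (151/30)/7 = (1/7)*(151/30) = 151/210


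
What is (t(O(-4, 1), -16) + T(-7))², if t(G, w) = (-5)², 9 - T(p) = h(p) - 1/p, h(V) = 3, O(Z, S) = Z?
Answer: 46656/49 ≈ 952.16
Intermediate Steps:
T(p) = 6 + 1/p (T(p) = 9 - (3 - 1/p) = 9 + (-3 + 1/p) = 6 + 1/p)
t(G, w) = 25
(t(O(-4, 1), -16) + T(-7))² = (25 + (6 + 1/(-7)))² = (25 + (6 - ⅐))² = (25 + 41/7)² = (216/7)² = 46656/49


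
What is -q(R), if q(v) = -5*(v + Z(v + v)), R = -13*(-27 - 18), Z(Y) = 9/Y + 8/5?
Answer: 76259/26 ≈ 2933.0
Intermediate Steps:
Z(Y) = 8/5 + 9/Y (Z(Y) = 9/Y + 8*(⅕) = 9/Y + 8/5 = 8/5 + 9/Y)
R = 585 (R = -13*(-45) = 585)
q(v) = -8 - 5*v - 45/(2*v) (q(v) = -5*(v + (8/5 + 9/(v + v))) = -5*(v + (8/5 + 9/((2*v)))) = -5*(v + (8/5 + 9*(1/(2*v)))) = -5*(v + (8/5 + 9/(2*v))) = -5*(8/5 + v + 9/(2*v)) = -8 - 5*v - 45/(2*v))
-q(R) = -(-8 - 5*585 - 45/2/585) = -(-8 - 2925 - 45/2*1/585) = -(-8 - 2925 - 1/26) = -1*(-76259/26) = 76259/26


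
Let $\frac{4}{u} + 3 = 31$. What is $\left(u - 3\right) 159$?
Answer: $- \frac{3180}{7} \approx -454.29$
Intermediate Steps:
$u = \frac{1}{7}$ ($u = \frac{4}{-3 + 31} = \frac{4}{28} = 4 \cdot \frac{1}{28} = \frac{1}{7} \approx 0.14286$)
$\left(u - 3\right) 159 = \left(\frac{1}{7} - 3\right) 159 = \left(- \frac{20}{7}\right) 159 = - \frac{3180}{7}$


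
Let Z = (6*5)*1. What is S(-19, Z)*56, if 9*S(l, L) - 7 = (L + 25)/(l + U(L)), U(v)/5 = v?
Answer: 6048/131 ≈ 46.168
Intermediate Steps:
U(v) = 5*v
Z = 30 (Z = 30*1 = 30)
S(l, L) = 7/9 + (25 + L)/(9*(l + 5*L)) (S(l, L) = 7/9 + ((L + 25)/(l + 5*L))/9 = 7/9 + ((25 + L)/(l + 5*L))/9 = 7/9 + (25 + L)/(9*(l + 5*L)))
S(-19, Z)*56 = ((25 + 7*(-19) + 36*30)/(9*(-19 + 5*30)))*56 = ((25 - 133 + 1080)/(9*(-19 + 150)))*56 = ((⅑)*972/131)*56 = ((⅑)*(1/131)*972)*56 = (108/131)*56 = 6048/131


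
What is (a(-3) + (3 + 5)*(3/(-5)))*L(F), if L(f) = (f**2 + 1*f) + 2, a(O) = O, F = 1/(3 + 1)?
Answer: -1443/80 ≈ -18.038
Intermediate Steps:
F = 1/4 ≈ 0.25000
L(f) = 2 + f + f**2 (L(f) = (f**2 + f) + 2 = (f + f**2) + 2 = 2 + f + f**2)
(a(-3) + (3 + 5)*(3/(-5)))*L(F) = (-3 + (3 + 5)*(3/(-5)))*(2 + 1/4 + (1/4)**2) = (-3 + 8*(3*(-1/5)))*(2 + 1/4 + 1/16) = (-3 + 8*(-3/5))*(37/16) = (-3 - 24/5)*(37/16) = -39/5*37/16 = -1443/80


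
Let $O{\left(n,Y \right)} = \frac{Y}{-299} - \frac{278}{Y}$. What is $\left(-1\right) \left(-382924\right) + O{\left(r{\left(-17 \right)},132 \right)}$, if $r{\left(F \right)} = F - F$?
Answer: $\frac{7556571943}{19734} \approx 3.8292 \cdot 10^{5}$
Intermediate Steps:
$r{\left(F \right)} = 0$
$O{\left(n,Y \right)} = - \frac{278}{Y} - \frac{Y}{299}$ ($O{\left(n,Y \right)} = Y \left(- \frac{1}{299}\right) - \frac{278}{Y} = - \frac{Y}{299} - \frac{278}{Y} = - \frac{278}{Y} - \frac{Y}{299}$)
$\left(-1\right) \left(-382924\right) + O{\left(r{\left(-17 \right)},132 \right)} = \left(-1\right) \left(-382924\right) - \left(\frac{132}{299} + \frac{278}{132}\right) = 382924 - \frac{50273}{19734} = \frac{7556571943}{19734}$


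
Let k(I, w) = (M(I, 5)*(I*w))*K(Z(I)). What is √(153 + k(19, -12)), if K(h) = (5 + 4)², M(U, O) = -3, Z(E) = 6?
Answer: 3*√6173 ≈ 235.71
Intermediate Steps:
K(h) = 81 (K(h) = 9² = 81)
k(I, w) = -243*I*w (k(I, w) = -3*I*w*81 = -243*I*w)
√(153 + k(19, -12)) = √(153 - 243*19*(-12)) = √(153 + 55404) = √55557 = 3*√6173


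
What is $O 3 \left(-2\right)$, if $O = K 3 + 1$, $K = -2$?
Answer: $30$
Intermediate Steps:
$O = -5$ ($O = \left(-2\right) 3 + 1 = -6 + 1 = -5$)
$O 3 \left(-2\right) = \left(-5\right) 3 \left(-2\right) = \left(-15\right) \left(-2\right) = 30$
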